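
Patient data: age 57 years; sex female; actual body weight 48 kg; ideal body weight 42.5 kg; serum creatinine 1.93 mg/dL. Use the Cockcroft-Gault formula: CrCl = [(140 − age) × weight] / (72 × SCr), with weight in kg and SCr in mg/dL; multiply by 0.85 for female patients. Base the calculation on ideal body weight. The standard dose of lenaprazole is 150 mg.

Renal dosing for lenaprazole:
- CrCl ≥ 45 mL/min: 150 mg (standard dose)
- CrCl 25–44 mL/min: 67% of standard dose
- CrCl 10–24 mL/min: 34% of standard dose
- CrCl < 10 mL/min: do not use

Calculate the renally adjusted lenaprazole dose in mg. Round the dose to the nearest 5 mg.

CrCl = (140 − 57) × 42.5 / (72 × 1.93) × 0.85 = 3527.5 / 138.96 × 0.85 ≈ 21.6 mL/min
CrCl ≈ 22 mL/min → bracket 10–24 mL/min.
34% of 150 mg = 51 mg → 50 mg

50 mg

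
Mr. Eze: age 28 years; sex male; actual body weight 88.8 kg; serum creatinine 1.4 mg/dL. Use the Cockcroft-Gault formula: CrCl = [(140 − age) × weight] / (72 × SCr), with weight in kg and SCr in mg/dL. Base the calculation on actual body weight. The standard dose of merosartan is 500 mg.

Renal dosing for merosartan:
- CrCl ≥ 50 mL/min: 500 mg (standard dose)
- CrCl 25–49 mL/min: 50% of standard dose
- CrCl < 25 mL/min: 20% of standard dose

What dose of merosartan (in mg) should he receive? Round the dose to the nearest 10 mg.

CrCl = (140 − 28) × 88.8 / (72 × 1.4) = 9945.6 / 100.80 ≈ 98.7 mL/min
CrCl ≈ 99 mL/min → bracket ≥ 50 mL/min.
100% of 500 mg = 500 mg

500 mg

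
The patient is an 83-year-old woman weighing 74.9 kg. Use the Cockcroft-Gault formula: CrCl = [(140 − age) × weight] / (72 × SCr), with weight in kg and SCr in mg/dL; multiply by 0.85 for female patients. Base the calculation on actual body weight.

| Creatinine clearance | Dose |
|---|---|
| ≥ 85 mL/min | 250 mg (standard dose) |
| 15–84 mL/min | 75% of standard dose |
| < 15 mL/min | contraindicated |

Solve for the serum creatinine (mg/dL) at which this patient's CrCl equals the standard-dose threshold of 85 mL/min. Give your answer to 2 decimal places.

0.59 mg/dL

Standard dose requires CrCl ≥ 85 mL/min.
Set (140 − 83) × 74.9 × 0.85 / (72 × SCr) = 85
SCr = (140 − 83) × 74.9 × 0.85 / (72 × 85) = 0.593 mg/dL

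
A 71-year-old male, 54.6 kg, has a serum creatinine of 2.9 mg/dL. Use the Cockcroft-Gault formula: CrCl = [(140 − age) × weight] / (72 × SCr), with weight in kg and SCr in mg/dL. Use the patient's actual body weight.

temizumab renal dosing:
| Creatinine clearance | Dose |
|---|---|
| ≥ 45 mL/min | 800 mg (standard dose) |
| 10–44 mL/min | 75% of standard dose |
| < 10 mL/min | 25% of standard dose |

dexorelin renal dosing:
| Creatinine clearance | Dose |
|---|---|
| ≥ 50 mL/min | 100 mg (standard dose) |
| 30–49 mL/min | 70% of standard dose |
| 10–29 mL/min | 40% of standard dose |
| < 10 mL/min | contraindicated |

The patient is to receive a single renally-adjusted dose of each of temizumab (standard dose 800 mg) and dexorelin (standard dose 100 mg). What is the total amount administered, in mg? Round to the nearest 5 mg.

640 mg

CrCl = (140 − 71) × 54.6 / (72 × 2.9) = 3767.4 / 208.80 ≈ 18.0 mL/min
CrCl ≈ 18 mL/min.
temizumab: 10–44 mL/min → 75% of 800 mg = 600 mg.
dexorelin: 10–29 mL/min → 40% of 100 mg = 40 mg.
Total = 600 + 40 = 640 mg.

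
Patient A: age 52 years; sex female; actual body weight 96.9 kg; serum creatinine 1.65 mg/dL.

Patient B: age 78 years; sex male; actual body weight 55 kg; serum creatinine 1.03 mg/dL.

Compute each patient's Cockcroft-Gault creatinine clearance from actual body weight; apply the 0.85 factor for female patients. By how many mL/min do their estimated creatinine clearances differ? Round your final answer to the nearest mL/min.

15 mL/min

Patient A: CrCl = (140 − 52) × 96.9 / (72 × 1.65) × 0.85 = 8527.2 / 118.80 × 0.85 ≈ 61.0 mL/min
Patient B: CrCl = (140 − 78) × 55 / (72 × 1.03) = 3410.0 / 74.16 ≈ 46.0 mL/min
|61.0 − 46.0| = 15.0 mL/min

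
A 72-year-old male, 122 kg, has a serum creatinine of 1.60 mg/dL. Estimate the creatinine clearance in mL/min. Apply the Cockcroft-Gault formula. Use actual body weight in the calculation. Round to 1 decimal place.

72.0 mL/min

CrCl = (140 − 72) × 122 / (72 × 1.6) = 8296.0 / 115.20 ≈ 72.0 mL/min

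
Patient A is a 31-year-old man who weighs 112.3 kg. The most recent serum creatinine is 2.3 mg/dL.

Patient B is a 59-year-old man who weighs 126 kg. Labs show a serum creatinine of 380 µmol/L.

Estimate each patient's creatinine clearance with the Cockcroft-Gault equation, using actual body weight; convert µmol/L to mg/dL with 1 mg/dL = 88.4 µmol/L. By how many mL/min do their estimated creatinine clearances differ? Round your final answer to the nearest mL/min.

Patient A: CrCl = (140 − 31) × 112.3 / (72 × 2.3) = 12240.7 / 165.60 ≈ 73.9 mL/min
Patient B: SCr = 380 / 88.4 = 4.299 mg/dL
Patient B: CrCl = (140 − 59) × 126 / (72 × 4.299) = 10206.0 / 309.53 ≈ 33.0 mL/min
|73.9 − 33.0| = 40.9 mL/min

41 mL/min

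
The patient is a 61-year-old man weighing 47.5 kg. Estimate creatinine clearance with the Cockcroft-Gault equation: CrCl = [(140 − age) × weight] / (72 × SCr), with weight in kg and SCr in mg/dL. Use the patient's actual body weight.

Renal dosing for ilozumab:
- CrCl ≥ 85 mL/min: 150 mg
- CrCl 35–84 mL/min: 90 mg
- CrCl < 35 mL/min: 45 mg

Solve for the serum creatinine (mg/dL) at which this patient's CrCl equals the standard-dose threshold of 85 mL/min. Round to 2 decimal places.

0.61 mg/dL

Standard dose requires CrCl ≥ 85 mL/min.
Set (140 − 61) × 47.5 / (72 × SCr) = 85
SCr = (140 − 61) × 47.5 / (72 × 85) = 0.613 mg/dL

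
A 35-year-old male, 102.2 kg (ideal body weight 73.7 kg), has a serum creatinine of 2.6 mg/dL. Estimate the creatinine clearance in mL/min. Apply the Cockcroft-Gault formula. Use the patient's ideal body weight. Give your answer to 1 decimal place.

CrCl = (140 − 35) × 73.7 / (72 × 2.6) = 7738.5 / 187.20 ≈ 41.3 mL/min

41.3 mL/min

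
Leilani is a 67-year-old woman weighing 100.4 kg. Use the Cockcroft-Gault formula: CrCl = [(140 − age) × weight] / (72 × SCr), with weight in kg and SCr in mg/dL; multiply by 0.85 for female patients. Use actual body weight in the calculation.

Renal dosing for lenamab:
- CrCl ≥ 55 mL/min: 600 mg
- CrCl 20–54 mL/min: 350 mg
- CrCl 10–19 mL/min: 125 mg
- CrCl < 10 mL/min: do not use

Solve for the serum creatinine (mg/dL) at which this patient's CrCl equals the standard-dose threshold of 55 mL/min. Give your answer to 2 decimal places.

Standard dose requires CrCl ≥ 55 mL/min.
Set (140 − 67) × 100.4 × 0.85 / (72 × SCr) = 55
SCr = (140 − 67) × 100.4 × 0.85 / (72 × 55) = 1.573 mg/dL

1.57 mg/dL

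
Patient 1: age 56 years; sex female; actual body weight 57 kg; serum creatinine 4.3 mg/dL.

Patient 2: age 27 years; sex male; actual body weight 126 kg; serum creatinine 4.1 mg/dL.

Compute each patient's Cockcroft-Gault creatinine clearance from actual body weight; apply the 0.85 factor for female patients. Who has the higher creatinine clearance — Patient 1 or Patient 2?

Patient 1: CrCl = (140 − 56) × 57 / (72 × 4.3) × 0.85 = 4788.0 / 309.60 × 0.85 ≈ 13.1 mL/min
Patient 2: CrCl = (140 − 27) × 126 / (72 × 4.1) = 14238.0 / 295.20 ≈ 48.2 mL/min
13.1 vs 48.2 mL/min → Patient 2 is higher.

Patient 2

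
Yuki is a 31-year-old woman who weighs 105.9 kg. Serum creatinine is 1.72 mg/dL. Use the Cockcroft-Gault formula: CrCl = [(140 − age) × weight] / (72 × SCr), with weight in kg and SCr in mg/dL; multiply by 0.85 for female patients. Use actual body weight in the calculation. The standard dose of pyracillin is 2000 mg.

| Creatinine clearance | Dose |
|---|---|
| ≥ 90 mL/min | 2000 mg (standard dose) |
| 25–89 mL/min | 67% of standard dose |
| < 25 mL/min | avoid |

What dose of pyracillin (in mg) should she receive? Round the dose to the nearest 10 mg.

1340 mg

CrCl = (140 − 31) × 105.9 / (72 × 1.72) × 0.85 = 11543.1 / 123.84 × 0.85 ≈ 79.2 mL/min
CrCl ≈ 79 mL/min → bracket 25–89 mL/min.
67% of 2000 mg = 1340 mg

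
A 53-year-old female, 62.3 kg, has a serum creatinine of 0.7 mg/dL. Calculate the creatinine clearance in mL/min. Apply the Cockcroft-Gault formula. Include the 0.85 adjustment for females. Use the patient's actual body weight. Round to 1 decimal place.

CrCl = (140 − 53) × 62.3 / (72 × 0.7) × 0.85 = 5420.1 / 50.40 × 0.85 ≈ 91.4 mL/min

91.4 mL/min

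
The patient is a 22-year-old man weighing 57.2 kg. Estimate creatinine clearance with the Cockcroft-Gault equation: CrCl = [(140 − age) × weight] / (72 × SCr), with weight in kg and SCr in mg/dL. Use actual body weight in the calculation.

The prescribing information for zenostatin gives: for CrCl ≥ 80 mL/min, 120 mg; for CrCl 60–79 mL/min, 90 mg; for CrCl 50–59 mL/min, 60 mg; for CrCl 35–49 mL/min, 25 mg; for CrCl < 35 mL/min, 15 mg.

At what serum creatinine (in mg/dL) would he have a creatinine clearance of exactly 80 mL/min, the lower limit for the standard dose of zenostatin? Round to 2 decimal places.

1.17 mg/dL

Standard dose requires CrCl ≥ 80 mL/min.
Set (140 − 22) × 57.2 / (72 × SCr) = 80
SCr = (140 − 22) × 57.2 / (72 × 80) = 1.172 mg/dL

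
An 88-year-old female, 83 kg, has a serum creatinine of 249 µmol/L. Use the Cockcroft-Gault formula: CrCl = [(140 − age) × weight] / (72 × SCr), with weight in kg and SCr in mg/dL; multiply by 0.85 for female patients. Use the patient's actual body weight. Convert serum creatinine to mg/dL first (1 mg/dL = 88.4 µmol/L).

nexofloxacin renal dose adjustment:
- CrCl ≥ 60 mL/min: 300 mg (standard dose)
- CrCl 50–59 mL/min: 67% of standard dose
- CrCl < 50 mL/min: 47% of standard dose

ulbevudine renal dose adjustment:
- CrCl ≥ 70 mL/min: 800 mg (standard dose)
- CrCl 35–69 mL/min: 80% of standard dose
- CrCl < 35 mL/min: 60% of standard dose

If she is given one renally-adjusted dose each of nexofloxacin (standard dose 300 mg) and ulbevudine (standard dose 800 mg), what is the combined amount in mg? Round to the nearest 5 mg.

620 mg

SCr = 249 / 88.4 = 2.817 mg/dL
CrCl = (140 − 88) × 83 / (72 × 2.817) × 0.85 = 4316.0 / 202.82 × 0.85 ≈ 18.1 mL/min
CrCl ≈ 18 mL/min.
nexofloxacin: < 50 mL/min → 47% of 300 mg = 141 mg.
ulbevudine: < 35 mL/min → 60% of 800 mg = 480 mg.
Total = 141 + 480 = 621 mg.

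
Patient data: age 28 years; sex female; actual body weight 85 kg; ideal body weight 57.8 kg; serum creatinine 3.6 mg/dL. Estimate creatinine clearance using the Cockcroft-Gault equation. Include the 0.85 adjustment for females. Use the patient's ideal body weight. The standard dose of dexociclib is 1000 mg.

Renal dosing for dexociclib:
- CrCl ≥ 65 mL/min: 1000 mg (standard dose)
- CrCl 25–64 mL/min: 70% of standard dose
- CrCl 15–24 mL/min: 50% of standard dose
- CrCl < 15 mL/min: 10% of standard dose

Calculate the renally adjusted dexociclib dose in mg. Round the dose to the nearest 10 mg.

CrCl = (140 − 28) × 57.8 / (72 × 3.6) × 0.85 = 6473.6 / 259.20 × 0.85 ≈ 21.2 mL/min
CrCl ≈ 21 mL/min → bracket 15–24 mL/min.
50% of 1000 mg = 500 mg

500 mg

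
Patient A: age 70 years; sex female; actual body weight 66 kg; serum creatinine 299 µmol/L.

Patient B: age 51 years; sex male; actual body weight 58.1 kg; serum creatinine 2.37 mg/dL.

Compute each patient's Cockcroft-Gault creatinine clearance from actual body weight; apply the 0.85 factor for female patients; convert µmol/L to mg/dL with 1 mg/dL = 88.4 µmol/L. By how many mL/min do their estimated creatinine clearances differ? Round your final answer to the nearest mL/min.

Patient A: SCr = 299 / 88.4 = 3.382 mg/dL
Patient A: CrCl = (140 − 70) × 66 / (72 × 3.382) × 0.85 = 4620.0 / 243.50 × 0.85 ≈ 16.1 mL/min
Patient B: CrCl = (140 − 51) × 58.1 / (72 × 2.37) = 5170.9 / 170.64 ≈ 30.3 mL/min
|16.1 − 30.3| = 14.2 mL/min

14 mL/min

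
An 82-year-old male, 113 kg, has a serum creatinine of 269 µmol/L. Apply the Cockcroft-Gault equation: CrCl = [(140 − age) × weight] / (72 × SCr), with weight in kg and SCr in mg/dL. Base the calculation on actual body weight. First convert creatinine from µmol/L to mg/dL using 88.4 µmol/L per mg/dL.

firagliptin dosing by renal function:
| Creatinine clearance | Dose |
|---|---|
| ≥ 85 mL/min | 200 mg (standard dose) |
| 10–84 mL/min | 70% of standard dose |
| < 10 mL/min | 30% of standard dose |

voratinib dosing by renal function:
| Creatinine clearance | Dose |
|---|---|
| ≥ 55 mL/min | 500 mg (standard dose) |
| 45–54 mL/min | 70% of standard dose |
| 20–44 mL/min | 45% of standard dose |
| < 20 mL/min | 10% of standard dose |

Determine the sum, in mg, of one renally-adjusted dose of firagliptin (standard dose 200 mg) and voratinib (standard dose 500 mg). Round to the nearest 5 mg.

SCr = 269 / 88.4 = 3.043 mg/dL
CrCl = (140 − 82) × 113 / (72 × 3.043) = 6554.0 / 219.10 ≈ 29.9 mL/min
CrCl ≈ 30 mL/min.
firagliptin: 10–84 mL/min → 70% of 200 mg = 140 mg.
voratinib: 20–44 mL/min → 45% of 500 mg = 225 mg.
Total = 140 + 225 = 365 mg.

365 mg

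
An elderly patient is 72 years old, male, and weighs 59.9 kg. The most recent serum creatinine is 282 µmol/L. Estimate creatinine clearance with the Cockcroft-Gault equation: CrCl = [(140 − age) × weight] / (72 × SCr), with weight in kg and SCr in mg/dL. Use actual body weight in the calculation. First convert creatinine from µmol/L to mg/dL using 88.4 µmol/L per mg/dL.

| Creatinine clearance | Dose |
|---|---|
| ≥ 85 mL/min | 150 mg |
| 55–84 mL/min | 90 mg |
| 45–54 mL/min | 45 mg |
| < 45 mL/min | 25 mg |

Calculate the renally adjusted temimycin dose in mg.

SCr = 282 / 88.4 = 3.19 mg/dL
CrCl = (140 − 72) × 59.9 / (72 × 3.19) = 4073.2 / 229.68 ≈ 17.7 mL/min
CrCl ≈ 18 mL/min → bracket < 45 mL/min.
Dose for this bracket: 25 mg.

25 mg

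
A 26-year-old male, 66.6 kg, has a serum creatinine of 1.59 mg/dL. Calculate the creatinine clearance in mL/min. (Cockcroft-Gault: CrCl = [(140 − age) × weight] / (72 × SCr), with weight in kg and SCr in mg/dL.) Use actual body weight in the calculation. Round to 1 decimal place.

66.3 mL/min

CrCl = (140 − 26) × 66.6 / (72 × 1.59) = 7592.4 / 114.48 ≈ 66.3 mL/min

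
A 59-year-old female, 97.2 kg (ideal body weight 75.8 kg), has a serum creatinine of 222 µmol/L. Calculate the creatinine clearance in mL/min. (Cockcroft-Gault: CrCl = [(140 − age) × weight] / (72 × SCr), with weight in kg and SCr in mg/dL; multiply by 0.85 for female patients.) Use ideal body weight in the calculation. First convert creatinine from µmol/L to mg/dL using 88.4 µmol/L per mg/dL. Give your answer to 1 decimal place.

28.9 mL/min

SCr = 222 / 88.4 = 2.511 mg/dL
CrCl = (140 − 59) × 75.8 / (72 × 2.511) × 0.85 = 6139.8 / 180.79 × 0.85 ≈ 28.9 mL/min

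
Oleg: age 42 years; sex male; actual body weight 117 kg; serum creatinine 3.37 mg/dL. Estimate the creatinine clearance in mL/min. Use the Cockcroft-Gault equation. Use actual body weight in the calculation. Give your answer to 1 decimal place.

47.3 mL/min

CrCl = (140 − 42) × 117 / (72 × 3.37) = 11466.0 / 242.64 ≈ 47.3 mL/min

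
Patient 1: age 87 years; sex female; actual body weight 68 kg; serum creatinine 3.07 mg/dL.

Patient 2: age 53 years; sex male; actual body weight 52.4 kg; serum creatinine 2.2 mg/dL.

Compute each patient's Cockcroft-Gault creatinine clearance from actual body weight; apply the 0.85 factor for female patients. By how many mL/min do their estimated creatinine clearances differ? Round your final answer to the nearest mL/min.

Patient 1: CrCl = (140 − 87) × 68 / (72 × 3.07) × 0.85 = 3604.0 / 221.04 × 0.85 ≈ 13.9 mL/min
Patient 2: CrCl = (140 − 53) × 52.4 / (72 × 2.2) = 4558.8 / 158.40 ≈ 28.8 mL/min
|13.9 − 28.8| = 14.9 mL/min

15 mL/min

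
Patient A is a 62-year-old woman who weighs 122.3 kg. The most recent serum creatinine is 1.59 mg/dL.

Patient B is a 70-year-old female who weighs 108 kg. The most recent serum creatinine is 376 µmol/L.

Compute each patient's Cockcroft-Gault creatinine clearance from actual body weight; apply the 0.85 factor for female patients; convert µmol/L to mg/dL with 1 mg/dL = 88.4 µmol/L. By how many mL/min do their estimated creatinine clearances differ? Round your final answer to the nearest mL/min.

50 mL/min

Patient A: CrCl = (140 − 62) × 122.3 / (72 × 1.59) × 0.85 = 9539.4 / 114.48 × 0.85 ≈ 70.8 mL/min
Patient B: SCr = 376 / 88.4 = 4.253 mg/dL
Patient B: CrCl = (140 − 70) × 108 / (72 × 4.253) × 0.85 = 7560.0 / 306.22 × 0.85 ≈ 21.0 mL/min
|70.8 − 21.0| = 49.8 mL/min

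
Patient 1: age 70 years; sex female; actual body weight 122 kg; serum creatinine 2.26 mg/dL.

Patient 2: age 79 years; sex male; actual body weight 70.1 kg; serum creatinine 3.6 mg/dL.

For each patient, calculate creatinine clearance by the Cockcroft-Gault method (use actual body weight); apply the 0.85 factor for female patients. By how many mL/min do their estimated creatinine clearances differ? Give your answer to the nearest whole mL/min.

Patient 1: CrCl = (140 − 70) × 122 / (72 × 2.26) × 0.85 = 8540.0 / 162.72 × 0.85 ≈ 44.6 mL/min
Patient 2: CrCl = (140 − 79) × 70.1 / (72 × 3.6) = 4276.1 / 259.20 ≈ 16.5 mL/min
|44.6 − 16.5| = 28.1 mL/min

28 mL/min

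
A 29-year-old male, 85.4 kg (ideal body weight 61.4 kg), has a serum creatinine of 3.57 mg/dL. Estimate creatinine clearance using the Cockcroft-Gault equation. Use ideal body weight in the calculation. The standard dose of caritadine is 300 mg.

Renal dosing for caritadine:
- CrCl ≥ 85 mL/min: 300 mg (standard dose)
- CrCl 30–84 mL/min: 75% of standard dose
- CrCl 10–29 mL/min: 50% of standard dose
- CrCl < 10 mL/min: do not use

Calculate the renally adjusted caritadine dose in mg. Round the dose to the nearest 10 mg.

150 mg

CrCl = (140 − 29) × 61.4 / (72 × 3.57) = 6815.4 / 257.04 ≈ 26.5 mL/min
CrCl ≈ 27 mL/min → bracket 10–29 mL/min.
50% of 300 mg = 150 mg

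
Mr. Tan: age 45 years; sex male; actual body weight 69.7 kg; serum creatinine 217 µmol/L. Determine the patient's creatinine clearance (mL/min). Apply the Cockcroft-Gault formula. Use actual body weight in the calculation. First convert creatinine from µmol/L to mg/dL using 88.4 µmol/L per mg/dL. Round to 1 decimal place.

SCr = 217 / 88.4 = 2.455 mg/dL
CrCl = (140 − 45) × 69.7 / (72 × 2.455) = 6621.5 / 176.76 ≈ 37.5 mL/min

37.5 mL/min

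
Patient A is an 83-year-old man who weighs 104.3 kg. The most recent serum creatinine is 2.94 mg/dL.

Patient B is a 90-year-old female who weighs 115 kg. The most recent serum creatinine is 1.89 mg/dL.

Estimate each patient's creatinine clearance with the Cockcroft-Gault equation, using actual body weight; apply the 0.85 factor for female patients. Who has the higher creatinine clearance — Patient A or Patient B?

Patient B

Patient A: CrCl = (140 − 83) × 104.3 / (72 × 2.94) = 5945.1 / 211.68 ≈ 28.1 mL/min
Patient B: CrCl = (140 − 90) × 115 / (72 × 1.89) × 0.85 = 5750.0 / 136.08 × 0.85 ≈ 35.9 mL/min
28.1 vs 35.9 mL/min → Patient B is higher.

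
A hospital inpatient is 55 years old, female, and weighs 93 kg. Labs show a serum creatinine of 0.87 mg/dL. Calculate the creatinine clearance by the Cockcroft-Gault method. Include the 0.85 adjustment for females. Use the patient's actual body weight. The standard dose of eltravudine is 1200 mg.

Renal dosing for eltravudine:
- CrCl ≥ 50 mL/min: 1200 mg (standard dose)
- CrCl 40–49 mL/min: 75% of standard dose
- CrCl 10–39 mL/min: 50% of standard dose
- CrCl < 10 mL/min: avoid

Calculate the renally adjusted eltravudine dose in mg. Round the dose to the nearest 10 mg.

1200 mg

CrCl = (140 − 55) × 93 / (72 × 0.87) × 0.85 = 7905.0 / 62.64 × 0.85 ≈ 107.3 mL/min
CrCl ≈ 107 mL/min → bracket ≥ 50 mL/min.
100% of 1200 mg = 1200 mg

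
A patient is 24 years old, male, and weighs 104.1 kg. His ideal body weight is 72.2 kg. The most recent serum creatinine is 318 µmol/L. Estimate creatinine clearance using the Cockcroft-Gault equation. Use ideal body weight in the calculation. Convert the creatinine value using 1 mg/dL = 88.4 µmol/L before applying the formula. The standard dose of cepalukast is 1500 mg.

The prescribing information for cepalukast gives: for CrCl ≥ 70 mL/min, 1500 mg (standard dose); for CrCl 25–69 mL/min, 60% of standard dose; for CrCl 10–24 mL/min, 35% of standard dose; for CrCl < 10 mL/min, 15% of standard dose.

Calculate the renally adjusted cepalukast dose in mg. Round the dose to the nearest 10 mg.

900 mg

SCr = 318 / 88.4 = 3.597 mg/dL
CrCl = (140 − 24) × 72.2 / (72 × 3.597) = 8375.2 / 258.98 ≈ 32.3 mL/min
CrCl ≈ 32 mL/min → bracket 25–69 mL/min.
60% of 1500 mg = 900 mg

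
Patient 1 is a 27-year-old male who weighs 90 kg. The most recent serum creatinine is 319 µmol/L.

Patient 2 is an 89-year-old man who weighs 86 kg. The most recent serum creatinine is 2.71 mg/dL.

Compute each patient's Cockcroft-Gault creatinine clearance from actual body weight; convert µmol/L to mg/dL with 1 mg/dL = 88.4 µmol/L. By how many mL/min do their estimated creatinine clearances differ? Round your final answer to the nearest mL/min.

Patient 1: SCr = 319 / 88.4 = 3.609 mg/dL
Patient 1: CrCl = (140 − 27) × 90 / (72 × 3.609) = 10170.0 / 259.85 ≈ 39.1 mL/min
Patient 2: CrCl = (140 − 89) × 86 / (72 × 2.71) = 4386.0 / 195.12 ≈ 22.5 mL/min
|39.1 − 22.5| = 16.6 mL/min

17 mL/min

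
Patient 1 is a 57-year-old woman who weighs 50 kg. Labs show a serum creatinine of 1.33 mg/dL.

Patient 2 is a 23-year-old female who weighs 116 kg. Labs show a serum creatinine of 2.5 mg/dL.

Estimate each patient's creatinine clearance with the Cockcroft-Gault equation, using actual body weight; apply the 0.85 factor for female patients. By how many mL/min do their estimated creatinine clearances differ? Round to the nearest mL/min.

Patient 1: CrCl = (140 − 57) × 50 / (72 × 1.33) × 0.85 = 4150.0 / 95.76 × 0.85 ≈ 36.8 mL/min
Patient 2: CrCl = (140 − 23) × 116 / (72 × 2.5) × 0.85 = 13572.0 / 180.00 × 0.85 ≈ 64.1 mL/min
|36.8 − 64.1| = 27.3 mL/min

27 mL/min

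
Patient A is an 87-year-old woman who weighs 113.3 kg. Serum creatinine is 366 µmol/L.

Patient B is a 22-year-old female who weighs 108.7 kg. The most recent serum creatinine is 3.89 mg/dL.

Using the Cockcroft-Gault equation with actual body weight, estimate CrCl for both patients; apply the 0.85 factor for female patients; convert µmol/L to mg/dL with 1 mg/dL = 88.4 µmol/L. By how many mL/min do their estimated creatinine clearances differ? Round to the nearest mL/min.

22 mL/min

Patient A: SCr = 366 / 88.4 = 4.14 mg/dL
Patient A: CrCl = (140 − 87) × 113.3 / (72 × 4.14) × 0.85 = 6004.9 / 298.08 × 0.85 ≈ 17.1 mL/min
Patient B: CrCl = (140 − 22) × 108.7 / (72 × 3.89) × 0.85 = 12826.6 / 280.08 × 0.85 ≈ 38.9 mL/min
|17.1 − 38.9| = 21.8 mL/min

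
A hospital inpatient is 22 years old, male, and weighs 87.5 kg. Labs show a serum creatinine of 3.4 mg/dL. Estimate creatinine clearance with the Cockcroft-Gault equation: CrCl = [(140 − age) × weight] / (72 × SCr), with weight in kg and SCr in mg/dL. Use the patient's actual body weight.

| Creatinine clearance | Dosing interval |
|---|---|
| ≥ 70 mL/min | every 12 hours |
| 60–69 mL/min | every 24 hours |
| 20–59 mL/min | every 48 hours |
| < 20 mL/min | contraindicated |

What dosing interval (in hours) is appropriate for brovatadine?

every 48 hours

CrCl = (140 − 22) × 87.5 / (72 × 3.4) = 10325.0 / 244.80 ≈ 42.2 mL/min
CrCl ≈ 42 mL/min → bracket 20–59 mL/min → every 48 hours.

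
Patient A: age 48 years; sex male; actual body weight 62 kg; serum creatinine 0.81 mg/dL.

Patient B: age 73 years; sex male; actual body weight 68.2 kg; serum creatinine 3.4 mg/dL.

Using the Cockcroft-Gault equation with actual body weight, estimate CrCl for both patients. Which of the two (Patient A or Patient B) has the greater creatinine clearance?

Patient A: CrCl = (140 − 48) × 62 / (72 × 0.81) = 5704.0 / 58.32 ≈ 97.8 mL/min
Patient B: CrCl = (140 − 73) × 68.2 / (72 × 3.4) = 4569.4 / 244.80 ≈ 18.7 mL/min
97.8 vs 18.7 mL/min → Patient A is higher.

Patient A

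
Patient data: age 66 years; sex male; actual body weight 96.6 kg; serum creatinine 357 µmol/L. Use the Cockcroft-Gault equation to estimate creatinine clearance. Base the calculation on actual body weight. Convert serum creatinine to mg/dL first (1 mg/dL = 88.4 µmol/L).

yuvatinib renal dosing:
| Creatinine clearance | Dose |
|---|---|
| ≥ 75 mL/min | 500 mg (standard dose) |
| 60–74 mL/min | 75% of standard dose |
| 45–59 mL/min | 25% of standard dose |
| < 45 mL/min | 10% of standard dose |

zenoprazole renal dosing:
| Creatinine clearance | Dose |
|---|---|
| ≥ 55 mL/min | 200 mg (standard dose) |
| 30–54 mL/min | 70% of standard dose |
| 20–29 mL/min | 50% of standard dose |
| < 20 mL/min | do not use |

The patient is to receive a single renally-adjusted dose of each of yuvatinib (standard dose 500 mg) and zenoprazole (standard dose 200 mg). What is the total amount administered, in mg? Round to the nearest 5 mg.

SCr = 357 / 88.4 = 4.038 mg/dL
CrCl = (140 − 66) × 96.6 / (72 × 4.038) = 7148.4 / 290.74 ≈ 24.6 mL/min
CrCl ≈ 25 mL/min.
yuvatinib: < 45 mL/min → 10% of 500 mg = 50 mg.
zenoprazole: 20–29 mL/min → 50% of 200 mg = 100 mg.
Total = 50 + 100 = 150 mg.

150 mg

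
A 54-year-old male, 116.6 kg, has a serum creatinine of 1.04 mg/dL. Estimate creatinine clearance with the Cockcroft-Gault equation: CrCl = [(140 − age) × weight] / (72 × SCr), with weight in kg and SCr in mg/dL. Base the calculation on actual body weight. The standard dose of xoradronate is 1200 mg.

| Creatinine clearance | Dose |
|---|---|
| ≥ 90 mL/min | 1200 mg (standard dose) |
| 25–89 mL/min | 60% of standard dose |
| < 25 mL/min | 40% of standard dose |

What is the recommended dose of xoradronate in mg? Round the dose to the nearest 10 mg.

1200 mg

CrCl = (140 − 54) × 116.6 / (72 × 1.04) = 10027.6 / 74.88 ≈ 133.9 mL/min
CrCl ≈ 134 mL/min → bracket ≥ 90 mL/min.
100% of 1200 mg = 1200 mg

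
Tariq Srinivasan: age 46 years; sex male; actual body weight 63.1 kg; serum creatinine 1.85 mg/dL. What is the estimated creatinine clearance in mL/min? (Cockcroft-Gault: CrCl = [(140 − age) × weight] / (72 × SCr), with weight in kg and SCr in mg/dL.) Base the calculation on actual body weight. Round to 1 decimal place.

44.5 mL/min

CrCl = (140 − 46) × 63.1 / (72 × 1.85) = 5931.4 / 133.20 ≈ 44.5 mL/min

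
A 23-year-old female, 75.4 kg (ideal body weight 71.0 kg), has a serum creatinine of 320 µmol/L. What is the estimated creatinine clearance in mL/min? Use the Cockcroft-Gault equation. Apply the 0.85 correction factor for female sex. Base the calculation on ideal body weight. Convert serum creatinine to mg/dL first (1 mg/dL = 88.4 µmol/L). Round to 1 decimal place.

27.1 mL/min

SCr = 320 / 88.4 = 3.62 mg/dL
CrCl = (140 − 23) × 71 / (72 × 3.62) × 0.85 = 8307.0 / 260.64 × 0.85 ≈ 27.1 mL/min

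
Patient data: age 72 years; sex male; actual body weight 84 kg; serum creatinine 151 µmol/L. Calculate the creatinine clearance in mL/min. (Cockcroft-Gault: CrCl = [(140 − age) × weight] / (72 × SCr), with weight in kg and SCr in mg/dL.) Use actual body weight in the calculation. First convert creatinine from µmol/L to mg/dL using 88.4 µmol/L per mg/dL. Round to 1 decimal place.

46.4 mL/min

SCr = 151 / 88.4 = 1.708 mg/dL
CrCl = (140 − 72) × 84 / (72 × 1.708) = 5712.0 / 122.98 ≈ 46.4 mL/min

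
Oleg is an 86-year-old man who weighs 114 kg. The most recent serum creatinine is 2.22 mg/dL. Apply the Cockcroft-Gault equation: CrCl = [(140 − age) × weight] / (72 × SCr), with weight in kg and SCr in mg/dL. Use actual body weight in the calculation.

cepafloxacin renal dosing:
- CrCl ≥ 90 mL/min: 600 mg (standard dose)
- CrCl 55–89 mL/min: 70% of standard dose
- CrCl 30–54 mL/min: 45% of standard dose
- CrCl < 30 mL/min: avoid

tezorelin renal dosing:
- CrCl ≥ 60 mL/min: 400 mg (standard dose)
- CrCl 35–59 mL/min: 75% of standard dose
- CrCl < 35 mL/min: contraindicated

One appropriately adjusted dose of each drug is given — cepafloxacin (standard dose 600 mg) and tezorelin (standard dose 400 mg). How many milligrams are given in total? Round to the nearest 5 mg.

CrCl = (140 − 86) × 114 / (72 × 2.22) = 6156.0 / 159.84 ≈ 38.5 mL/min
CrCl ≈ 39 mL/min.
cepafloxacin: 30–54 mL/min → 45% of 600 mg = 270 mg.
tezorelin: 35–59 mL/min → 75% of 400 mg = 300 mg.
Total = 270 + 300 = 570 mg.

570 mg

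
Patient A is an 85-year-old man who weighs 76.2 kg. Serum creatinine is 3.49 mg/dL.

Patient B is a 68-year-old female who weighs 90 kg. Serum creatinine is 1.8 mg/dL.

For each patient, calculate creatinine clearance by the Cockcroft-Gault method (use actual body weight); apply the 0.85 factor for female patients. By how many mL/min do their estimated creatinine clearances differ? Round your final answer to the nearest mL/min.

Patient A: CrCl = (140 − 85) × 76.2 / (72 × 3.49) = 4191.0 / 251.28 ≈ 16.7 mL/min
Patient B: CrCl = (140 − 68) × 90 / (72 × 1.8) × 0.85 = 6480.0 / 129.60 × 0.85 ≈ 42.5 mL/min
|16.7 − 42.5| = 25.8 mL/min

26 mL/min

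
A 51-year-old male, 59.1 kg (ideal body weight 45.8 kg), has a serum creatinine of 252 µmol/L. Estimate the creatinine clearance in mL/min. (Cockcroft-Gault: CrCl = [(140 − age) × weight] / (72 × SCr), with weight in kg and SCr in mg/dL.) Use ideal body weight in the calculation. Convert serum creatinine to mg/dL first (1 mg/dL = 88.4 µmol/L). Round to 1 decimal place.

SCr = 252 / 88.4 = 2.851 mg/dL
CrCl = (140 − 51) × 45.8 / (72 × 2.851) = 4076.2 / 205.27 ≈ 19.9 mL/min

19.9 mL/min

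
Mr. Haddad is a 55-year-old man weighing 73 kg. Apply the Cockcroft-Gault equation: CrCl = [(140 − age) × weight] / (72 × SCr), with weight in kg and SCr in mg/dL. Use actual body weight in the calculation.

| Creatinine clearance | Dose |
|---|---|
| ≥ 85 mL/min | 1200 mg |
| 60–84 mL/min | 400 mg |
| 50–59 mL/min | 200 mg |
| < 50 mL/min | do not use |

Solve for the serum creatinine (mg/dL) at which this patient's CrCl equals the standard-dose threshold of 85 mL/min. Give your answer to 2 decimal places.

Standard dose requires CrCl ≥ 85 mL/min.
Set (140 − 55) × 73 / (72 × SCr) = 85
SCr = (140 − 55) × 73 / (72 × 85) = 1.014 mg/dL

1.01 mg/dL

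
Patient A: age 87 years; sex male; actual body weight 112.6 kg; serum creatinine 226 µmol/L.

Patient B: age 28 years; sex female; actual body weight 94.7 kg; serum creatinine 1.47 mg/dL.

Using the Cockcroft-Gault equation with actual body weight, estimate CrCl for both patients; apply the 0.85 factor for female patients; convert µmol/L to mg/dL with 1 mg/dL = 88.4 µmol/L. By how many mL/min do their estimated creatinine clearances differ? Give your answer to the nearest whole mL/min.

Patient A: SCr = 226 / 88.4 = 2.557 mg/dL
Patient A: CrCl = (140 − 87) × 112.6 / (72 × 2.557) = 5967.8 / 184.10 ≈ 32.4 mL/min
Patient B: CrCl = (140 − 28) × 94.7 / (72 × 1.47) × 0.85 = 10606.4 / 105.84 × 0.85 ≈ 85.2 mL/min
|32.4 − 85.2| = 52.8 mL/min

53 mL/min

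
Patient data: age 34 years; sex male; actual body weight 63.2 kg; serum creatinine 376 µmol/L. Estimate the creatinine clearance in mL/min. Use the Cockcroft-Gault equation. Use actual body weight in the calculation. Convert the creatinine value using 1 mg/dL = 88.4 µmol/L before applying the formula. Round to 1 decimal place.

SCr = 376 / 88.4 = 4.253 mg/dL
CrCl = (140 − 34) × 63.2 / (72 × 4.253) = 6699.2 / 306.22 ≈ 21.9 mL/min

21.9 mL/min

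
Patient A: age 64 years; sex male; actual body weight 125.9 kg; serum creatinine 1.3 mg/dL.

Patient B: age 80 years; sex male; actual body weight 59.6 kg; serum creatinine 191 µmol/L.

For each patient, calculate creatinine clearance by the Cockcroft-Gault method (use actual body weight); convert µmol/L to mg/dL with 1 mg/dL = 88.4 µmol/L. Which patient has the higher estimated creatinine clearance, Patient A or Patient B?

Patient A: CrCl = (140 − 64) × 125.9 / (72 × 1.3) = 9568.4 / 93.60 ≈ 102.2 mL/min
Patient B: SCr = 191 / 88.4 = 2.161 mg/dL
Patient B: CrCl = (140 − 80) × 59.6 / (72 × 2.161) = 3576.0 / 155.59 ≈ 23.0 mL/min
102.2 vs 23.0 mL/min → Patient A is higher.

Patient A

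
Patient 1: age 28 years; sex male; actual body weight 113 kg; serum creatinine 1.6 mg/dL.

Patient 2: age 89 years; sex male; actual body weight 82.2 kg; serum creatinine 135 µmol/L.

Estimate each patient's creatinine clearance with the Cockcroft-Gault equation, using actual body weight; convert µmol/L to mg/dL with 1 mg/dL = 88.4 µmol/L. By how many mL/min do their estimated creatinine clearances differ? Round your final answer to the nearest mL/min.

72 mL/min

Patient 1: CrCl = (140 − 28) × 113 / (72 × 1.6) = 12656.0 / 115.20 ≈ 109.9 mL/min
Patient 2: SCr = 135 / 88.4 = 1.527 mg/dL
Patient 2: CrCl = (140 − 89) × 82.2 / (72 × 1.527) = 4192.2 / 109.94 ≈ 38.1 mL/min
|109.9 − 38.1| = 71.8 mL/min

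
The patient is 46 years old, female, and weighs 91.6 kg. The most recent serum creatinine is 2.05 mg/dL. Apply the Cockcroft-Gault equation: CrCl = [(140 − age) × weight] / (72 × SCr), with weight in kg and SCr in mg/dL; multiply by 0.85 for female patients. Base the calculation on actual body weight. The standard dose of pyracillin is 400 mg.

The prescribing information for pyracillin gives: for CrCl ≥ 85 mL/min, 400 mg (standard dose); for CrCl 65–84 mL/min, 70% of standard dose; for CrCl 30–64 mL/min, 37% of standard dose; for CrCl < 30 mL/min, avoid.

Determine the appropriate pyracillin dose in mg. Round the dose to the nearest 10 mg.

CrCl = (140 − 46) × 91.6 / (72 × 2.05) × 0.85 = 8610.4 / 147.60 × 0.85 ≈ 49.6 mL/min
CrCl ≈ 50 mL/min → bracket 30–64 mL/min.
37% of 400 mg = 148 mg → 150 mg

150 mg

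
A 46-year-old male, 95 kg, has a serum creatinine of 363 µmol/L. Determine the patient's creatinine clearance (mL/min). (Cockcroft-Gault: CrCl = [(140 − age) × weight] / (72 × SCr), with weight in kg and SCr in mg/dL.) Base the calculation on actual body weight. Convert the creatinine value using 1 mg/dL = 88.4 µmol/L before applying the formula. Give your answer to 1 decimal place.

SCr = 363 / 88.4 = 4.106 mg/dL
CrCl = (140 − 46) × 95 / (72 × 4.106) = 8930.0 / 295.63 ≈ 30.2 mL/min

30.2 mL/min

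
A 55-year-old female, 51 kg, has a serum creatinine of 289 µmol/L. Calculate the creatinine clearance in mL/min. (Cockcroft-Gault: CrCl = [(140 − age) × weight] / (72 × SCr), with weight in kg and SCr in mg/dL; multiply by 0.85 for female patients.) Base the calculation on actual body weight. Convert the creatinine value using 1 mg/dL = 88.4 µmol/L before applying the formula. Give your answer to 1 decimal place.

15.7 mL/min

SCr = 289 / 88.4 = 3.269 mg/dL
CrCl = (140 − 55) × 51 / (72 × 3.269) × 0.85 = 4335.0 / 235.37 × 0.85 ≈ 15.7 mL/min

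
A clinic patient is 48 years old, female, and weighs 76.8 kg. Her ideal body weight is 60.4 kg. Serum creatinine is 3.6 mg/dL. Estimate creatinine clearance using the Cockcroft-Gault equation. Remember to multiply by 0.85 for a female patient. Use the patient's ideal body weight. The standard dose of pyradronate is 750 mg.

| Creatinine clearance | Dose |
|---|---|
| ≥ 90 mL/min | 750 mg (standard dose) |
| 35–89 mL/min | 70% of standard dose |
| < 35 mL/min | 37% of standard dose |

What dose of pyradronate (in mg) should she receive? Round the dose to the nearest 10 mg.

280 mg

CrCl = (140 − 48) × 60.4 / (72 × 3.6) × 0.85 = 5556.8 / 259.20 × 0.85 ≈ 18.2 mL/min
CrCl ≈ 18 mL/min → bracket < 35 mL/min.
37% of 750 mg = 277.5 mg → 280 mg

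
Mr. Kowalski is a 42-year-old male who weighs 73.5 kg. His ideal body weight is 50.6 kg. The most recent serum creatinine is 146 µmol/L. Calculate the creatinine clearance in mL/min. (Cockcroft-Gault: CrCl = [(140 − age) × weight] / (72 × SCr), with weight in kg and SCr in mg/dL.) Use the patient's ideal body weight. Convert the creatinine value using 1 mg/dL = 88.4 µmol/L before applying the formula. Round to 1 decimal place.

SCr = 146 / 88.4 = 1.652 mg/dL
CrCl = (140 − 42) × 50.6 / (72 × 1.652) = 4958.8 / 118.94 ≈ 41.7 mL/min

41.7 mL/min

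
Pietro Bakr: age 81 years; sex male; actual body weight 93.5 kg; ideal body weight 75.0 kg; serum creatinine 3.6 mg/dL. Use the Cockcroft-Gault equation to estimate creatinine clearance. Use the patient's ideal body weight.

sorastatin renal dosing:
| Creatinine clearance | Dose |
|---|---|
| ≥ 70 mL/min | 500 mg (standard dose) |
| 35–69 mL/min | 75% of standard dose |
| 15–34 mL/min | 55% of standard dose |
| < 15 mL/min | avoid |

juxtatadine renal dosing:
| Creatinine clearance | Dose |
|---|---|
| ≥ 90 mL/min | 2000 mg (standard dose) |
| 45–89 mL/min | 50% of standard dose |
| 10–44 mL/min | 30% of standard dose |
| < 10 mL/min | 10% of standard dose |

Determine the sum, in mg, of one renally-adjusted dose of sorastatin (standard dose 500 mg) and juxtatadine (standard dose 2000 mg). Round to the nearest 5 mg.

CrCl = (140 − 81) × 75 / (72 × 3.6) = 4425.0 / 259.20 ≈ 17.1 mL/min
CrCl ≈ 17 mL/min.
sorastatin: 15–34 mL/min → 55% of 500 mg = 275 mg.
juxtatadine: 10–44 mL/min → 30% of 2000 mg = 600 mg.
Total = 275 + 600 = 875 mg.

875 mg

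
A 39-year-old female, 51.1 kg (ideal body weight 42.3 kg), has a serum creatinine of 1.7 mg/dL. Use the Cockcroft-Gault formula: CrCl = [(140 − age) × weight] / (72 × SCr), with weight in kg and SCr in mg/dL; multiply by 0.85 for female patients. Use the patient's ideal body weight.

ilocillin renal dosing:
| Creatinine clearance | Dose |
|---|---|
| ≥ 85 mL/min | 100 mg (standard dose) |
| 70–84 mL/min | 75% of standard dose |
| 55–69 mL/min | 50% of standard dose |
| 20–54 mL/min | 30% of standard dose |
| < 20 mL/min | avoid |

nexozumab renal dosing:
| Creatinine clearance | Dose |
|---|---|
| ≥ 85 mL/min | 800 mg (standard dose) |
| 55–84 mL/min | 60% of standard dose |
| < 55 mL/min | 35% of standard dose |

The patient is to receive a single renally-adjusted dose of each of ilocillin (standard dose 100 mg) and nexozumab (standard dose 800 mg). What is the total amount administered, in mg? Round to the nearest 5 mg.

310 mg

CrCl = (140 − 39) × 42.3 / (72 × 1.7) × 0.85 = 4272.3 / 122.40 × 0.85 ≈ 29.7 mL/min
CrCl ≈ 30 mL/min.
ilocillin: 20–54 mL/min → 30% of 100 mg = 30 mg.
nexozumab: < 55 mL/min → 35% of 800 mg = 280 mg.
Total = 30 + 280 = 310 mg.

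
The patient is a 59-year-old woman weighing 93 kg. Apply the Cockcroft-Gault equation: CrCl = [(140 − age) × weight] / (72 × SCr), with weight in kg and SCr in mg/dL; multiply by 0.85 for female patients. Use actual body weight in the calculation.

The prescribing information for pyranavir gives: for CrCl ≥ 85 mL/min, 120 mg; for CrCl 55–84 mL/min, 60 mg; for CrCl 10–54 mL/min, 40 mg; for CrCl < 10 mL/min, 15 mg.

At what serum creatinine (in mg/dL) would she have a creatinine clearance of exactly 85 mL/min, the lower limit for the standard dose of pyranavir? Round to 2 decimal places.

Standard dose requires CrCl ≥ 85 mL/min.
Set (140 − 59) × 93 × 0.85 / (72 × SCr) = 85
SCr = (140 − 59) × 93 × 0.85 / (72 × 85) = 1.046 mg/dL

1.05 mg/dL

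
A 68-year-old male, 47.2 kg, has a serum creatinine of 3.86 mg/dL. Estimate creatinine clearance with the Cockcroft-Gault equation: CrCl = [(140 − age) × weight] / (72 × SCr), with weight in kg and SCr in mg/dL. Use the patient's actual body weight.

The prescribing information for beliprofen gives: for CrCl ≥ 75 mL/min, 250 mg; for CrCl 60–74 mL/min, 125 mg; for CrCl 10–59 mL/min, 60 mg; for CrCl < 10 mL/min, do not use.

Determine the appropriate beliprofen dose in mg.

60 mg

CrCl = (140 − 68) × 47.2 / (72 × 3.86) = 3398.4 / 277.92 ≈ 12.2 mL/min
CrCl ≈ 12 mL/min → bracket 10–59 mL/min.
Dose for this bracket: 60 mg.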